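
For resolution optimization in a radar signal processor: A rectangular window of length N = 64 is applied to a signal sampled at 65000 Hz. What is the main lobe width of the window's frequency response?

For a rectangular window of length N,
the main lobe width in frequency is 2*f_s/N.
= 2*65000/64 = 8125/4 Hz
This determines the minimum frequency separation for resolving two sinusoids.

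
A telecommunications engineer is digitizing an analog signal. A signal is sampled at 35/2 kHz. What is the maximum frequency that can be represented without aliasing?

The maximum frequency that can be represented without aliasing
is the Nyquist frequency: f_max = f_s / 2 = 35/2 kHz / 2 = 35/4 kHz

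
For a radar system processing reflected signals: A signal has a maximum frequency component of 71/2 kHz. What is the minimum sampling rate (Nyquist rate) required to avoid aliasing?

By the Nyquist-Shannon sampling theorem,
the minimum sampling rate (Nyquist rate) must be at least 2 * f_max.
Nyquist rate = 2 * 71/2 kHz = 71 kHz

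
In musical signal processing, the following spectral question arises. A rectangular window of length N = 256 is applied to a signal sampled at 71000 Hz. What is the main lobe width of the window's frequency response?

For a rectangular window of length N,
the main lobe width in frequency is 2*f_s/N.
= 2*71000/256 = 8875/16 Hz
This determines the minimum frequency separation for resolving two sinusoids.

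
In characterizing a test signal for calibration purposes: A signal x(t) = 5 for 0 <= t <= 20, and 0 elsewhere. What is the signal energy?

Energy = integral of |x(t)|^2 dt over the signal duration
= 5^2 * 20 = 25 * 20 = 500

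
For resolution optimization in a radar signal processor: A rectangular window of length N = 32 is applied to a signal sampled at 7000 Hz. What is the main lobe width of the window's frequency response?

For a rectangular window of length N,
the main lobe width in frequency is 2*f_s/N.
= 2*7000/32 = 875/2 Hz
This determines the minimum frequency separation for resolving two sinusoids.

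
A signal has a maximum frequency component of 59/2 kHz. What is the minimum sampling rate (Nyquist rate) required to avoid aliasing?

By the Nyquist-Shannon sampling theorem,
the minimum sampling rate (Nyquist rate) must be at least 2 * f_max.
Nyquist rate = 2 * 59/2 kHz = 59 kHz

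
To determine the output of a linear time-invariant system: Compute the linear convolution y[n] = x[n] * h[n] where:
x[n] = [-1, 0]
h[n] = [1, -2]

y[n] = sum_k x[k]*h[n-k]. Output length = len(x) + len(h) - 1 = 2 + 2 - 1 = 3.
y[0] = -1*1 = -1
y[1] = 0*1 + -1*-2 = 2
y[2] = 0*-2 = 0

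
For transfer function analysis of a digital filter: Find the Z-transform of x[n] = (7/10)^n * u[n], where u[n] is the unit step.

The Z-transform of a^n * u[n] is z/(z-a) for |z| > |a|.
Here a = 7/10, so X(z) = z/(z - (7/10)) = 10z/(10z - 7)
ROC: |z| > 7/10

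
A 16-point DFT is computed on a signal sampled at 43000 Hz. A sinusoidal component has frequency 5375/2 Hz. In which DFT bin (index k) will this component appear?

DFT frequency resolution = f_s/N = 43000/16 = 5375/2 Hz
Bin index k = f_signal / resolution = 5375/2 / 5375/2 = 1
The signal frequency 5375/2 Hz falls in DFT bin k = 1.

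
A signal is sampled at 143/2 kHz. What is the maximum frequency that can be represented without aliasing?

The maximum frequency that can be represented without aliasing
is the Nyquist frequency: f_max = f_s / 2 = 143/2 kHz / 2 = 143/4 kHz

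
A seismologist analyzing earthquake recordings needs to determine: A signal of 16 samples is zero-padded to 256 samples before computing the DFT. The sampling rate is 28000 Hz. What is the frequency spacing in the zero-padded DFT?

Original DFT: N = 16, resolution = f_s/N = 28000/16 = 1750 Hz
Zero-padded DFT: N = 256, resolution = f_s/N = 28000/256 = 875/8 Hz
Zero-padding interpolates the spectrum (finer frequency grid)
but does NOT improve the true spectral resolution (ability to resolve close frequencies).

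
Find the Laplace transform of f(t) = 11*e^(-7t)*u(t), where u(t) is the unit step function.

Standard Laplace transform pair:
e^(-at)*u(t) <-> 1/(s+a)
With a = 7: L{11*e^(-7t)*u(t)} = 11/(s+7), ROC: Re(s) > -7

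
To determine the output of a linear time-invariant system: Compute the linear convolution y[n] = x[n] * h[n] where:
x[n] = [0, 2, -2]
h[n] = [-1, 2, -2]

y[n] = sum_k x[k]*h[n-k]. Output length = len(x) + len(h) - 1 = 3 + 3 - 1 = 5.
y[0] = 0*-1 = 0
y[1] = 2*-1 + 0*2 = -2
y[2] = -2*-1 + 2*2 + 0*-2 = 6
y[3] = -2*2 + 2*-2 = -8
y[4] = -2*-2 = 4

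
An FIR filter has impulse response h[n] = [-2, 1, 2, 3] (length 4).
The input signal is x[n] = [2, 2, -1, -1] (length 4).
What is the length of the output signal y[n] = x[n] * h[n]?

For linear convolution, the output length is:
len(y) = len(x) + len(h) - 1 = 4 + 4 - 1 = 7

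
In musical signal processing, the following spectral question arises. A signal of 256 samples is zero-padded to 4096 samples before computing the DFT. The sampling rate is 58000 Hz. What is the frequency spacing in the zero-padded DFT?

Original DFT: N = 256, resolution = f_s/N = 58000/256 = 3625/16 Hz
Zero-padded DFT: N = 4096, resolution = f_s/N = 58000/4096 = 3625/256 Hz
Zero-padding interpolates the spectrum (finer frequency grid)
but does NOT improve the true spectral resolution (ability to resolve close frequencies).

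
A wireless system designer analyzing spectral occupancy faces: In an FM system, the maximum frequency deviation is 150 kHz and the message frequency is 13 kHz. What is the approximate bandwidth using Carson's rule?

Carson's rule: BW = 2*(delta_f + f_m)
= 2*(150 + 13) kHz = 326 kHz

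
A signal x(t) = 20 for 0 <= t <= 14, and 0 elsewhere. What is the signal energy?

Energy = integral of |x(t)|^2 dt over the signal duration
= 20^2 * 14 = 400 * 14 = 5600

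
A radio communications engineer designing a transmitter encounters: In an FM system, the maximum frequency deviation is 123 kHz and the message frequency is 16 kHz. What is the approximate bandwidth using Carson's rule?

Carson's rule: BW = 2*(delta_f + f_m)
= 2*(123 + 16) kHz = 278 kHz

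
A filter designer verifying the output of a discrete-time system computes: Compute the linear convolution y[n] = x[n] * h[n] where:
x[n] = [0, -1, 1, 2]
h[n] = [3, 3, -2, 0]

y[n] = sum_k x[k]*h[n-k]. Output length = len(x) + len(h) - 1 = 4 + 4 - 1 = 7.
y[0] = 0*3 = 0
y[1] = -1*3 + 0*3 = -3
y[2] = 1*3 + -1*3 + 0*-2 = 0
y[3] = 2*3 + 1*3 + -1*-2 + 0*0 = 11
y[4] = 2*3 + 1*-2 + -1*0 = 4
y[5] = 2*-2 + 1*0 = -4
y[6] = 2*0 = 0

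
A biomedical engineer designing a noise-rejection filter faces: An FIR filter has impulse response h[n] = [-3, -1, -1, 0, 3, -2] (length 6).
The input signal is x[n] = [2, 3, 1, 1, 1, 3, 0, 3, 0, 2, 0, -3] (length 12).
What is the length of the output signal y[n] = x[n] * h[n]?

For linear convolution, the output length is:
len(y) = len(x) + len(h) - 1 = 12 + 6 - 1 = 17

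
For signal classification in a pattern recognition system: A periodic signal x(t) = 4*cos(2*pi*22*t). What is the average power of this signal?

Average power of A*cos(wt) is A^2/2.
P = 4^2 / 2 = 16/2 = 8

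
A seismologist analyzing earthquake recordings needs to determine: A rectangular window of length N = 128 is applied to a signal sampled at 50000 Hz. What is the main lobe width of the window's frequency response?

For a rectangular window of length N,
the main lobe width in frequency is 2*f_s/N.
= 2*50000/128 = 3125/4 Hz
This determines the minimum frequency separation for resolving two sinusoids.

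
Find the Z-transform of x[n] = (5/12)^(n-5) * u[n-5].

Time-shifting property: if X(z) = Z{x[n]}, then Z{x[n-d]} = z^(-d) * X(z)
X(z) = z/(z - 5/12) for x[n] = (5/12)^n * u[n]
Z{x[n-5]} = z^(-5) * z/(z - 5/12) = z^(-4)/(z - 5/12)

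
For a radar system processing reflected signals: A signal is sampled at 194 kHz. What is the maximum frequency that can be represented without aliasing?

The maximum frequency that can be represented without aliasing
is the Nyquist frequency: f_max = f_s / 2 = 194 kHz / 2 = 97 kHz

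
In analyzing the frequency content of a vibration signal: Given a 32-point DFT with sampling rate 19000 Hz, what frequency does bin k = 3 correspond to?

The frequency of DFT bin k is: f_k = k * f_s / N
f_3 = 3 * 19000 / 32 = 7125/4 Hz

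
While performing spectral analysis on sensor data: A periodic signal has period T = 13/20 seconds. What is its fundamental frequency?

The fundamental frequency is the reciprocal of the period.
f = 1/T = 1/(13/20) = 20/13 Hz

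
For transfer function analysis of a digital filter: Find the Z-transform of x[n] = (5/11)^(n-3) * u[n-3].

Time-shifting property: if X(z) = Z{x[n]}, then Z{x[n-d]} = z^(-d) * X(z)
X(z) = z/(z - 5/11) for x[n] = (5/11)^n * u[n]
Z{x[n-3]} = z^(-3) * z/(z - 5/11) = z^(-2)/(z - 5/11)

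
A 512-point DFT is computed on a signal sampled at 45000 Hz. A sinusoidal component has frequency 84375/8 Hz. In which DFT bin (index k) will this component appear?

DFT frequency resolution = f_s/N = 45000/512 = 5625/64 Hz
Bin index k = f_signal / resolution = 84375/8 / 5625/64 = 120
The signal frequency 84375/8 Hz falls in DFT bin k = 120.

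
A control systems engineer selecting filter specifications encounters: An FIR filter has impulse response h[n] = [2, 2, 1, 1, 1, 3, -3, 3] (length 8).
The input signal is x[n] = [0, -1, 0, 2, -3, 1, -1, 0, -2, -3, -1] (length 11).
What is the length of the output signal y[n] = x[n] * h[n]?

For linear convolution, the output length is:
len(y) = len(x) + len(h) - 1 = 11 + 8 - 1 = 18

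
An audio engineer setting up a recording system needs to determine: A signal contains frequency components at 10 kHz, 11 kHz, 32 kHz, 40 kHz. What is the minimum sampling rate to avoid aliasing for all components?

The highest frequency component is f_max = 40 kHz.
Nyquist rate = 2 * f_max = 2 * 40 kHz = 80 kHz.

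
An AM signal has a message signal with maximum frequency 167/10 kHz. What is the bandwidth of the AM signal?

In AM (double-sideband), the bandwidth is twice the message frequency.
BW = 2 * f_m = 2 * 167/10 kHz = 167/5 kHz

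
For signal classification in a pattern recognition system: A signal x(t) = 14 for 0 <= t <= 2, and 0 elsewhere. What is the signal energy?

Energy = integral of |x(t)|^2 dt over the signal duration
= 14^2 * 2 = 196 * 2 = 392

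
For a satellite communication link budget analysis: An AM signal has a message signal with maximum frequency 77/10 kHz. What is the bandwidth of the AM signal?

In AM (double-sideband), the bandwidth is twice the message frequency.
BW = 2 * f_m = 2 * 77/10 kHz = 77/5 kHz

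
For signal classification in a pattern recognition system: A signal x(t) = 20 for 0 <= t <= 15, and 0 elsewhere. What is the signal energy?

Energy = integral of |x(t)|^2 dt over the signal duration
= 20^2 * 15 = 400 * 15 = 6000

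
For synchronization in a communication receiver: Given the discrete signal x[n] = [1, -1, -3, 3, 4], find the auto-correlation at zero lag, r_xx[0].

The auto-correlation at zero lag r_xx[0] equals the signal energy.
r_xx[0] = sum of x[n]^2 = 1^2 + (-1)^2 + (-3)^2 + 3^2 + 4^2
= 1 + 1 + 9 + 9 + 16 = 36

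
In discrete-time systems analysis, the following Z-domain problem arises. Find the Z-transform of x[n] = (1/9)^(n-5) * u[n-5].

Time-shifting property: if X(z) = Z{x[n]}, then Z{x[n-d]} = z^(-d) * X(z)
X(z) = z/(z - 1/9) for x[n] = (1/9)^n * u[n]
Z{x[n-5]} = z^(-5) * z/(z - 1/9) = z^(-4)/(z - 1/9)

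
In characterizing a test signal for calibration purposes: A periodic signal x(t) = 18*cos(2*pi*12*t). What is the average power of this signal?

Average power of A*cos(wt) is A^2/2.
P = 18^2 / 2 = 324/2 = 162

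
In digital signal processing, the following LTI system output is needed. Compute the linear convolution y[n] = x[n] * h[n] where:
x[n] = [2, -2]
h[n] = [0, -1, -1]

y[n] = sum_k x[k]*h[n-k]. Output length = len(x) + len(h) - 1 = 2 + 3 - 1 = 4.
y[0] = 2*0 = 0
y[1] = -2*0 + 2*-1 = -2
y[2] = -2*-1 + 2*-1 = 0
y[3] = -2*-1 = 2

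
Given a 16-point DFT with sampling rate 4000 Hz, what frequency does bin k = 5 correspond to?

The frequency of DFT bin k is: f_k = k * f_s / N
f_5 = 5 * 4000 / 16 = 1250 Hz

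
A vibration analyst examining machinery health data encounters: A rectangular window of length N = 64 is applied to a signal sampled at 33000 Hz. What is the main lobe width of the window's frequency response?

For a rectangular window of length N,
the main lobe width in frequency is 2*f_s/N.
= 2*33000/64 = 4125/4 Hz
This determines the minimum frequency separation for resolving two sinusoids.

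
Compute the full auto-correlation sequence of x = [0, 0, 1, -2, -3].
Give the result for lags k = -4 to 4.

r_xx[k] = sum_m x[m]*x[m+k], indexed from 0, for k = -4 to 4:
  r_xx[-4] = x[4]*x[0] = 0
  r_xx[-3] = x[3]*x[0] + x[4]*x[1] = 0
  r_xx[-2] = x[2]*x[0] + x[3]*x[1] + x[4]*x[2] = -3
  r_xx[-1] = x[1]*x[0] + x[2]*x[1] + x[3]*x[2] + x[4]*x[3] = 4
  r_xx[0] = x[0]*x[0] + x[1]*x[1] + x[2]*x[2] + x[3]*x[3] + x[4]*x[4] = 14
  r_xx[1] = x[0]*x[1] + x[1]*x[2] + x[2]*x[3] + x[3]*x[4] = 4
  r_xx[2] = x[0]*x[2] + x[1]*x[3] + x[2]*x[4] = -3
  r_xx[3] = x[0]*x[3] + x[1]*x[4] = 0
  r_xx[4] = x[0]*x[4] = 0
r_xx = [0, 0, -3, 4, 14, 4, -3, 0, 0]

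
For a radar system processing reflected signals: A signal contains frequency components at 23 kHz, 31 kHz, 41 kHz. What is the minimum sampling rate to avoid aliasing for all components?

The highest frequency component is f_max = 41 kHz.
Nyquist rate = 2 * f_max = 2 * 41 kHz = 82 kHz.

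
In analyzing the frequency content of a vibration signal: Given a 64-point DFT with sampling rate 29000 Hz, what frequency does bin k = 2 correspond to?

The frequency of DFT bin k is: f_k = k * f_s / N
f_2 = 2 * 29000 / 64 = 3625/4 Hz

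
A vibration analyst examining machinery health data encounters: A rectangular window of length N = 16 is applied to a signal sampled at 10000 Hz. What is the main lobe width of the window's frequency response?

For a rectangular window of length N,
the main lobe width in frequency is 2*f_s/N.
= 2*10000/16 = 1250 Hz
This determines the minimum frequency separation for resolving two sinusoids.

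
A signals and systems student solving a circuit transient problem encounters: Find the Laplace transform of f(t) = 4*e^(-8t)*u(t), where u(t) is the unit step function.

Standard Laplace transform pair:
e^(-at)*u(t) <-> 1/(s+a)
With a = 8: L{4*e^(-8t)*u(t)} = 4/(s+8), ROC: Re(s) > -8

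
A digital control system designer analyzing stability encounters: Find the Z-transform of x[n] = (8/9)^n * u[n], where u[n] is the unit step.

The Z-transform of a^n * u[n] is z/(z-a) for |z| > |a|.
Here a = 8/9, so X(z) = z/(z - (8/9)) = 9z/(9z - 8)
ROC: |z| > 8/9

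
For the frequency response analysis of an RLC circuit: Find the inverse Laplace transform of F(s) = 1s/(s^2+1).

Standard pair: s/(s^2+w^2) <-> cos(wt)*u(t)
With k=1, w=1: f(t) = cos(t)*u(t)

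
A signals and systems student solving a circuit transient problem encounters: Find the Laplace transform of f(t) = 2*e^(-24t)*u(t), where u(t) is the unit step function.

Standard Laplace transform pair:
e^(-at)*u(t) <-> 1/(s+a)
With a = 24: L{2*e^(-24t)*u(t)} = 2/(s+24), ROC: Re(s) > -24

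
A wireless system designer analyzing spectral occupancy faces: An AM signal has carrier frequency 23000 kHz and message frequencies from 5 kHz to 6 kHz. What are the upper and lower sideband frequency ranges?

Upper sideband (USB) = fc + [fm_low, fm_high] = 23000 + [5, 6] = [23005, 23006] kHz
Lower sideband (LSB) = fc - [fm_high, fm_low] = 23000 - [6, 5] = [22994, 22995] kHz
Total occupied spectrum: 22994 kHz to 23006 kHz (plus carrier at 23000 kHz)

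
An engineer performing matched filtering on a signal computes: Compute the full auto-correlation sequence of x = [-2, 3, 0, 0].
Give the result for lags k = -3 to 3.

r_xx[k] = sum_m x[m]*x[m+k], indexed from 0, for k = -3 to 3:
  r_xx[-3] = x[3]*x[0] = 0
  r_xx[-2] = x[2]*x[0] + x[3]*x[1] = 0
  r_xx[-1] = x[1]*x[0] + x[2]*x[1] + x[3]*x[2] = -6
  r_xx[0] = x[0]*x[0] + x[1]*x[1] + x[2]*x[2] + x[3]*x[3] = 13
  r_xx[1] = x[0]*x[1] + x[1]*x[2] + x[2]*x[3] = -6
  r_xx[2] = x[0]*x[2] + x[1]*x[3] = 0
  r_xx[3] = x[0]*x[3] = 0
r_xx = [0, 0, -6, 13, -6, 0, 0]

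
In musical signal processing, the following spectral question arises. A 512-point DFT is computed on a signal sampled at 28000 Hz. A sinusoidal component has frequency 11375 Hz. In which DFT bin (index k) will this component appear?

DFT frequency resolution = f_s/N = 28000/512 = 875/16 Hz
Bin index k = f_signal / resolution = 11375 / 875/16 = 208
The signal frequency 11375 Hz falls in DFT bin k = 208.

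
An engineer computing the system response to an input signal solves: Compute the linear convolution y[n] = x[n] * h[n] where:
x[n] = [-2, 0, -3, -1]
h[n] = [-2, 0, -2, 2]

y[n] = sum_k x[k]*h[n-k]. Output length = len(x) + len(h) - 1 = 4 + 4 - 1 = 7.
y[0] = -2*-2 = 4
y[1] = 0*-2 + -2*0 = 0
y[2] = -3*-2 + 0*0 + -2*-2 = 10
y[3] = -1*-2 + -3*0 + 0*-2 + -2*2 = -2
y[4] = -1*0 + -3*-2 + 0*2 = 6
y[5] = -1*-2 + -3*2 = -4
y[6] = -1*2 = -2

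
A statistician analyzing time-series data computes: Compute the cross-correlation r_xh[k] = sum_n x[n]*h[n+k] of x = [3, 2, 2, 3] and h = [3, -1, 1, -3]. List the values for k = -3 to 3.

Both sequences indexed from 0 and zero outside their support.
Lags with overlap: k = -3 to 3.
  r_xh[-3] = x[3]*h[0] = 9
  r_xh[-2] = x[2]*h[0] + x[3]*h[1] = 3
  r_xh[-1] = x[1]*h[0] + x[2]*h[1] + x[3]*h[2] = 7
  r_xh[0] = x[0]*h[0] + x[1]*h[1] + x[2]*h[2] + x[3]*h[3] = 0
  r_xh[1] = x[0]*h[1] + x[1]*h[2] + x[2]*h[3] = -7
  r_xh[2] = x[0]*h[2] + x[1]*h[3] = -3
  r_xh[3] = x[0]*h[3] = -9
r_xh = [9, 3, 7, 0, -7, -3, -9] (for k = -3, ..., 3)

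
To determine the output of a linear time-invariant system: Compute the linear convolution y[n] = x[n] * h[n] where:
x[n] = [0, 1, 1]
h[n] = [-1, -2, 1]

y[n] = sum_k x[k]*h[n-k]. Output length = len(x) + len(h) - 1 = 3 + 3 - 1 = 5.
y[0] = 0*-1 = 0
y[1] = 1*-1 + 0*-2 = -1
y[2] = 1*-1 + 1*-2 + 0*1 = -3
y[3] = 1*-2 + 1*1 = -1
y[4] = 1*1 = 1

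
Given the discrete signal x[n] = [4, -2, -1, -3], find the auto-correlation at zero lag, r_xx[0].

The auto-correlation at zero lag r_xx[0] equals the signal energy.
r_xx[0] = sum of x[n]^2 = 4^2 + (-2)^2 + (-1)^2 + (-3)^2
= 16 + 4 + 1 + 9 = 30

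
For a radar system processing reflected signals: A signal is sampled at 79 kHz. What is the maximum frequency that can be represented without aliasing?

The maximum frequency that can be represented without aliasing
is the Nyquist frequency: f_max = f_s / 2 = 79 kHz / 2 = 79/2 kHz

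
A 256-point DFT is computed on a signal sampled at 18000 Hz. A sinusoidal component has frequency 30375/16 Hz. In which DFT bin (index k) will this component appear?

DFT frequency resolution = f_s/N = 18000/256 = 1125/16 Hz
Bin index k = f_signal / resolution = 30375/16 / 1125/16 = 27
The signal frequency 30375/16 Hz falls in DFT bin k = 27.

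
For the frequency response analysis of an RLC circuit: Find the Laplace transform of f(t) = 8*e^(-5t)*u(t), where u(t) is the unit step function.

Standard Laplace transform pair:
e^(-at)*u(t) <-> 1/(s+a)
With a = 5: L{8*e^(-5t)*u(t)} = 8/(s+5), ROC: Re(s) > -5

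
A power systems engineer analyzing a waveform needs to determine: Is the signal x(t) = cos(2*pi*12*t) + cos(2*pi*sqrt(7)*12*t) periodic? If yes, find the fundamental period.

f1 = 12 Hz, f2 = 12*sqrt(7) Hz
Ratio f2/f1 = sqrt(7), which is irrational.
Since the frequency ratio is irrational, no common period exists.
The signal is not periodic.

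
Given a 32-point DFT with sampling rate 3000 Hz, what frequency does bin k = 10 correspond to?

The frequency of DFT bin k is: f_k = k * f_s / N
f_10 = 10 * 3000 / 32 = 1875/2 Hz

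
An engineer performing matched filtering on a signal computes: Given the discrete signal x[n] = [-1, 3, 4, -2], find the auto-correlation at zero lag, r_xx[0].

The auto-correlation at zero lag r_xx[0] equals the signal energy.
r_xx[0] = sum of x[n]^2 = (-1)^2 + 3^2 + 4^2 + (-2)^2
= 1 + 9 + 16 + 4 = 30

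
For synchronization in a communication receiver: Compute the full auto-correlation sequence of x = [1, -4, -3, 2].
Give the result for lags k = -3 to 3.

r_xx[k] = sum_m x[m]*x[m+k], indexed from 0, for k = -3 to 3:
  r_xx[-3] = x[3]*x[0] = 2
  r_xx[-2] = x[2]*x[0] + x[3]*x[1] = -11
  r_xx[-1] = x[1]*x[0] + x[2]*x[1] + x[3]*x[2] = 2
  r_xx[0] = x[0]*x[0] + x[1]*x[1] + x[2]*x[2] + x[3]*x[3] = 30
  r_xx[1] = x[0]*x[1] + x[1]*x[2] + x[2]*x[3] = 2
  r_xx[2] = x[0]*x[2] + x[1]*x[3] = -11
  r_xx[3] = x[0]*x[3] = 2
r_xx = [2, -11, 2, 30, 2, -11, 2]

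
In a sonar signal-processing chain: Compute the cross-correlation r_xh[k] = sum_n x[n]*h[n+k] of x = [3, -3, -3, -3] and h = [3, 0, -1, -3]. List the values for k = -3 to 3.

Both sequences indexed from 0 and zero outside their support.
Lags with overlap: k = -3 to 3.
  r_xh[-3] = x[3]*h[0] = -9
  r_xh[-2] = x[2]*h[0] + x[3]*h[1] = -9
  r_xh[-1] = x[1]*h[0] + x[2]*h[1] + x[3]*h[2] = -6
  r_xh[0] = x[0]*h[0] + x[1]*h[1] + x[2]*h[2] + x[3]*h[3] = 21
  r_xh[1] = x[0]*h[1] + x[1]*h[2] + x[2]*h[3] = 12
  r_xh[2] = x[0]*h[2] + x[1]*h[3] = 6
  r_xh[3] = x[0]*h[3] = -9
r_xh = [-9, -9, -6, 21, 12, 6, -9] (for k = -3, ..., 3)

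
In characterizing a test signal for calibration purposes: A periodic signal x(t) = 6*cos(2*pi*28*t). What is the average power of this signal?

Average power of A*cos(wt) is A^2/2.
P = 6^2 / 2 = 36/2 = 18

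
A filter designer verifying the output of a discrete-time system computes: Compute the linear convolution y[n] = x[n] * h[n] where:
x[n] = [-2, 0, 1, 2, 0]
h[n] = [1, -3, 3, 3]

y[n] = sum_k x[k]*h[n-k]. Output length = len(x) + len(h) - 1 = 5 + 4 - 1 = 8.
y[0] = -2*1 = -2
y[1] = 0*1 + -2*-3 = 6
y[2] = 1*1 + 0*-3 + -2*3 = -5
y[3] = 2*1 + 1*-3 + 0*3 + -2*3 = -7
y[4] = 0*1 + 2*-3 + 1*3 + 0*3 = -3
y[5] = 0*-3 + 2*3 + 1*3 = 9
y[6] = 0*3 + 2*3 = 6
y[7] = 0*3 = 0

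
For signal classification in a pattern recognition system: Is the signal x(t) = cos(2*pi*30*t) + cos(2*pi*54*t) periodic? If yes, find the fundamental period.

f1 = 30 Hz, f2 = 54 Hz
Period T1 = 1/30, T2 = 1/54
Ratio T1/T2 = 54/30, which is rational.
The signal is periodic with fundamental period T = 1/GCD(30,54) = 1/6 s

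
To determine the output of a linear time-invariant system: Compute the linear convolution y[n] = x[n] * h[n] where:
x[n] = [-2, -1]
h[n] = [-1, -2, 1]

y[n] = sum_k x[k]*h[n-k]. Output length = len(x) + len(h) - 1 = 2 + 3 - 1 = 4.
y[0] = -2*-1 = 2
y[1] = -1*-1 + -2*-2 = 5
y[2] = -1*-2 + -2*1 = 0
y[3] = -1*1 = -1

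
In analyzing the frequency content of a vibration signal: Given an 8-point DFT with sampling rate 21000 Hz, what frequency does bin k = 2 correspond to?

The frequency of DFT bin k is: f_k = k * f_s / N
f_2 = 2 * 21000 / 8 = 5250 Hz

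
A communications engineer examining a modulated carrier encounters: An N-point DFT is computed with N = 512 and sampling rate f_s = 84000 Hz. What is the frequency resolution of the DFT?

DFT frequency resolution = f_s / N
= 84000 / 512 = 2625/16 Hz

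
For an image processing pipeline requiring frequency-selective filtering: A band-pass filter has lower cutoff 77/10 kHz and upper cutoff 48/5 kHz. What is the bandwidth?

Bandwidth = f_high - f_low
= 48/5 kHz - 77/10 kHz = 19/10 kHz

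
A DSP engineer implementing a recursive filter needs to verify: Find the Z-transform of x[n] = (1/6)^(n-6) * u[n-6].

Time-shifting property: if X(z) = Z{x[n]}, then Z{x[n-d]} = z^(-d) * X(z)
X(z) = z/(z - 1/6) for x[n] = (1/6)^n * u[n]
Z{x[n-6]} = z^(-6) * z/(z - 1/6) = z^(-5)/(z - 1/6)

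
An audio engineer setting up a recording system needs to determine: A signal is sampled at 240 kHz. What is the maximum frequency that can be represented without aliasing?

The maximum frequency that can be represented without aliasing
is the Nyquist frequency: f_max = f_s / 2 = 240 kHz / 2 = 120 kHz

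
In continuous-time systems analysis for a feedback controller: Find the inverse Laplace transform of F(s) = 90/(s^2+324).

Standard pair: w/(s^2+w^2) <-> sin(wt)*u(t)
Recognize w^2 = 324, so w = 18; numerator 90 = 5*18.
f(t) = 5*sin(18t)*u(t)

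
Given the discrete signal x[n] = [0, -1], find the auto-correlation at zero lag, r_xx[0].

The auto-correlation at zero lag r_xx[0] equals the signal energy.
r_xx[0] = sum of x[n]^2 = 0^2 + (-1)^2
= 0 + 1 = 1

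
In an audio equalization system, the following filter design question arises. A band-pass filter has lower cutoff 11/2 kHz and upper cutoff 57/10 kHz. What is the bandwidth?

Bandwidth = f_high - f_low
= 57/10 kHz - 11/2 kHz = 1/5 kHz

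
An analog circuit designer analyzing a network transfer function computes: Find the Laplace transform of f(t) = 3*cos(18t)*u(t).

Standard pair: cos(wt)*u(t) <-> s/(s^2+w^2)
With w = 18: L{3*cos(18t)*u(t)} = 3s/(s^2+324)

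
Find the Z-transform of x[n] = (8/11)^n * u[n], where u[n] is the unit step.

The Z-transform of a^n * u[n] is z/(z-a) for |z| > |a|.
Here a = 8/11, so X(z) = z/(z - (8/11)) = 11z/(11z - 8)
ROC: |z| > 8/11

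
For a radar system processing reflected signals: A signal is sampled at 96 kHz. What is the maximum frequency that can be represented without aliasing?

The maximum frequency that can be represented without aliasing
is the Nyquist frequency: f_max = f_s / 2 = 96 kHz / 2 = 48 kHz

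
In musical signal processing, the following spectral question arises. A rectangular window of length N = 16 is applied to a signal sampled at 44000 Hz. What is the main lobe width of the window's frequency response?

For a rectangular window of length N,
the main lobe width in frequency is 2*f_s/N.
= 2*44000/16 = 5500 Hz
This determines the minimum frequency separation for resolving two sinusoids.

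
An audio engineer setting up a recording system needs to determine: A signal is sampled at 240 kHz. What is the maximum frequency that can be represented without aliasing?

The maximum frequency that can be represented without aliasing
is the Nyquist frequency: f_max = f_s / 2 = 240 kHz / 2 = 120 kHz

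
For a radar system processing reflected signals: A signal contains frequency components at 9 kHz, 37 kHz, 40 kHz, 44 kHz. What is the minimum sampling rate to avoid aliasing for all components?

The highest frequency component is f_max = 44 kHz.
Nyquist rate = 2 * f_max = 2 * 44 kHz = 88 kHz.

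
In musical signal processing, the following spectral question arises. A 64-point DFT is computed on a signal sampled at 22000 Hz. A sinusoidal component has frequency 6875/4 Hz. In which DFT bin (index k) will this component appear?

DFT frequency resolution = f_s/N = 22000/64 = 1375/4 Hz
Bin index k = f_signal / resolution = 6875/4 / 1375/4 = 5
The signal frequency 6875/4 Hz falls in DFT bin k = 5.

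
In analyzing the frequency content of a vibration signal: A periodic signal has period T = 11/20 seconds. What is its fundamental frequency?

The fundamental frequency is the reciprocal of the period.
f = 1/T = 1/(11/20) = 20/11 Hz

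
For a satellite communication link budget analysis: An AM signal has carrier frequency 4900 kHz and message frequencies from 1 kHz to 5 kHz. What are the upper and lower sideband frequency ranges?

Upper sideband (USB) = fc + [fm_low, fm_high] = 4900 + [1, 5] = [4901, 4905] kHz
Lower sideband (LSB) = fc - [fm_high, fm_low] = 4900 - [5, 1] = [4895, 4899] kHz
Total occupied spectrum: 4895 kHz to 4905 kHz (plus carrier at 4900 kHz)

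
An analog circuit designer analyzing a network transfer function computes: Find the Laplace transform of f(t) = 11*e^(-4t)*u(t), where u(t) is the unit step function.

Standard Laplace transform pair:
e^(-at)*u(t) <-> 1/(s+a)
With a = 4: L{11*e^(-4t)*u(t)} = 11/(s+4), ROC: Re(s) > -4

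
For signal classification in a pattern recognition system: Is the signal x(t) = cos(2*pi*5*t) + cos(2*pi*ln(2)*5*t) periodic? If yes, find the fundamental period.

f1 = 5 Hz, f2 = 5*ln(2) Hz
Ratio f2/f1 = ln(2), which is irrational.
Since the frequency ratio is irrational, no common period exists.
The signal is not periodic.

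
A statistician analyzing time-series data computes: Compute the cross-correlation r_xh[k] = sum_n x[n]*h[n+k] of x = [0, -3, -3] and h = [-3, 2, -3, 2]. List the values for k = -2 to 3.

Both sequences indexed from 0 and zero outside their support.
Lags with overlap: k = -2 to 3.
  r_xh[-2] = x[2]*h[0] = 9
  r_xh[-1] = x[1]*h[0] + x[2]*h[1] = 3
  r_xh[0] = x[0]*h[0] + x[1]*h[1] + x[2]*h[2] = 3
  r_xh[1] = x[0]*h[1] + x[1]*h[2] + x[2]*h[3] = 3
  r_xh[2] = x[0]*h[2] + x[1]*h[3] = -6
  r_xh[3] = x[0]*h[3] = 0
r_xh = [9, 3, 3, 3, -6, 0] (for k = -2, ..., 3)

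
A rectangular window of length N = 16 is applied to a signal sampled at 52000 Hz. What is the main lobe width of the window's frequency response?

For a rectangular window of length N,
the main lobe width in frequency is 2*f_s/N.
= 2*52000/16 = 6500 Hz
This determines the minimum frequency separation for resolving two sinusoids.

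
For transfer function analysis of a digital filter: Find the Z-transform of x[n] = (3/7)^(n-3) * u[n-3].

Time-shifting property: if X(z) = Z{x[n]}, then Z{x[n-d]} = z^(-d) * X(z)
X(z) = z/(z - 3/7) for x[n] = (3/7)^n * u[n]
Z{x[n-3]} = z^(-3) * z/(z - 3/7) = z^(-2)/(z - 3/7)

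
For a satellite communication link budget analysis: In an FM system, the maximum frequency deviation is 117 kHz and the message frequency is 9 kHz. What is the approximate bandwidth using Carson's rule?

Carson's rule: BW = 2*(delta_f + f_m)
= 2*(117 + 9) kHz = 252 kHz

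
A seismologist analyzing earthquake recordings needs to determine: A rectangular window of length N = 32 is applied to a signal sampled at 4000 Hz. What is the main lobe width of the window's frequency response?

For a rectangular window of length N,
the main lobe width in frequency is 2*f_s/N.
= 2*4000/32 = 250 Hz
This determines the minimum frequency separation for resolving two sinusoids.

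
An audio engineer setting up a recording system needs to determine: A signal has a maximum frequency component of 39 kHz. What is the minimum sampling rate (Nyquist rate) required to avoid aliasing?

By the Nyquist-Shannon sampling theorem,
the minimum sampling rate (Nyquist rate) must be at least 2 * f_max.
Nyquist rate = 2 * 39 kHz = 78 kHz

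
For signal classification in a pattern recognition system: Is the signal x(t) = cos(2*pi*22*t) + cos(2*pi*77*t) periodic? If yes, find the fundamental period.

f1 = 22 Hz, f2 = 77 Hz
Period T1 = 1/22, T2 = 1/77
Ratio T1/T2 = 77/22, which is rational.
The signal is periodic with fundamental period T = 1/GCD(22,77) = 1/11 s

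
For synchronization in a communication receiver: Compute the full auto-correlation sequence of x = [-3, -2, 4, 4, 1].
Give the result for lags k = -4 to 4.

r_xx[k] = sum_m x[m]*x[m+k], indexed from 0, for k = -4 to 4:
  r_xx[-4] = x[4]*x[0] = -3
  r_xx[-3] = x[3]*x[0] + x[4]*x[1] = -14
  r_xx[-2] = x[2]*x[0] + x[3]*x[1] + x[4]*x[2] = -16
  r_xx[-1] = x[1]*x[0] + x[2]*x[1] + x[3]*x[2] + x[4]*x[3] = 18
  r_xx[0] = x[0]*x[0] + x[1]*x[1] + x[2]*x[2] + x[3]*x[3] + x[4]*x[4] = 46
  r_xx[1] = x[0]*x[1] + x[1]*x[2] + x[2]*x[3] + x[3]*x[4] = 18
  r_xx[2] = x[0]*x[2] + x[1]*x[3] + x[2]*x[4] = -16
  r_xx[3] = x[0]*x[3] + x[1]*x[4] = -14
  r_xx[4] = x[0]*x[4] = -3
r_xx = [-3, -14, -16, 18, 46, 18, -16, -14, -3]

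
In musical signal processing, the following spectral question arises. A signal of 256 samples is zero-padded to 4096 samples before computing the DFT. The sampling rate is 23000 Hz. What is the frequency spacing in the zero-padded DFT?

Original DFT: N = 256, resolution = f_s/N = 23000/256 = 2875/32 Hz
Zero-padded DFT: N = 4096, resolution = f_s/N = 23000/4096 = 2875/512 Hz
Zero-padding interpolates the spectrum (finer frequency grid)
but does NOT improve the true spectral resolution (ability to resolve close frequencies).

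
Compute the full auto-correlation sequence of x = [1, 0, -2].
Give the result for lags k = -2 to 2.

r_xx[k] = sum_m x[m]*x[m+k], indexed from 0, for k = -2 to 2:
  r_xx[-2] = x[2]*x[0] = -2
  r_xx[-1] = x[1]*x[0] + x[2]*x[1] = 0
  r_xx[0] = x[0]*x[0] + x[1]*x[1] + x[2]*x[2] = 5
  r_xx[1] = x[0]*x[1] + x[1]*x[2] = 0
  r_xx[2] = x[0]*x[2] = -2
r_xx = [-2, 0, 5, 0, -2]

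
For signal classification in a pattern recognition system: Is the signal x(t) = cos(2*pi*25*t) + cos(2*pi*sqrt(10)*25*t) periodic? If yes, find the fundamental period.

f1 = 25 Hz, f2 = 25*sqrt(10) Hz
Ratio f2/f1 = sqrt(10), which is irrational.
Since the frequency ratio is irrational, no common period exists.
The signal is not periodic.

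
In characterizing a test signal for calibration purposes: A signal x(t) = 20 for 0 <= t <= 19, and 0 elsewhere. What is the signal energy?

Energy = integral of |x(t)|^2 dt over the signal duration
= 20^2 * 19 = 400 * 19 = 7600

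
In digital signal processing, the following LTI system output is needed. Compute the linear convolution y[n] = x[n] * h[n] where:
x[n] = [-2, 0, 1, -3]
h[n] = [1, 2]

y[n] = sum_k x[k]*h[n-k]. Output length = len(x) + len(h) - 1 = 4 + 2 - 1 = 5.
y[0] = -2*1 = -2
y[1] = 0*1 + -2*2 = -4
y[2] = 1*1 + 0*2 = 1
y[3] = -3*1 + 1*2 = -1
y[4] = -3*2 = -6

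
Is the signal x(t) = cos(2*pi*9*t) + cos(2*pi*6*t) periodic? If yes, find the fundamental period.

f1 = 9 Hz, f2 = 6 Hz
Period T1 = 1/9, T2 = 1/6
Ratio T1/T2 = 6/9, which is rational.
The signal is periodic with fundamental period T = 1/GCD(9,6) = 1/3 s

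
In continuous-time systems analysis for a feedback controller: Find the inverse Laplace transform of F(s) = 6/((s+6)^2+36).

Standard pair: w/((s+a)^2+w^2) <-> e^(-at)*sin(wt)*u(t)
With a=6, w=6: f(t) = e^(-6t)*sin(6t)*u(t)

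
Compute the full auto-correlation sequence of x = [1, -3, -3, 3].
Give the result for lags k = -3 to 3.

r_xx[k] = sum_m x[m]*x[m+k], indexed from 0, for k = -3 to 3:
  r_xx[-3] = x[3]*x[0] = 3
  r_xx[-2] = x[2]*x[0] + x[3]*x[1] = -12
  r_xx[-1] = x[1]*x[0] + x[2]*x[1] + x[3]*x[2] = -3
  r_xx[0] = x[0]*x[0] + x[1]*x[1] + x[2]*x[2] + x[3]*x[3] = 28
  r_xx[1] = x[0]*x[1] + x[1]*x[2] + x[2]*x[3] = -3
  r_xx[2] = x[0]*x[2] + x[1]*x[3] = -12
  r_xx[3] = x[0]*x[3] = 3
r_xx = [3, -12, -3, 28, -3, -12, 3]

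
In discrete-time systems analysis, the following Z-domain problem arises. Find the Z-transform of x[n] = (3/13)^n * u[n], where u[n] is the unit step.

The Z-transform of a^n * u[n] is z/(z-a) for |z| > |a|.
Here a = 3/13, so X(z) = z/(z - (3/13)) = 13z/(13z - 3)
ROC: |z| > 3/13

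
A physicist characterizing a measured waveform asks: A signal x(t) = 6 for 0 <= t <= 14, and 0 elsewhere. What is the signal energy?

Energy = integral of |x(t)|^2 dt over the signal duration
= 6^2 * 14 = 36 * 14 = 504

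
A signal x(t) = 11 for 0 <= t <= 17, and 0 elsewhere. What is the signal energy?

Energy = integral of |x(t)|^2 dt over the signal duration
= 11^2 * 17 = 121 * 17 = 2057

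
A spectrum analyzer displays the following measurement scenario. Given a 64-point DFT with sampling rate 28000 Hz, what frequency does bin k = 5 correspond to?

The frequency of DFT bin k is: f_k = k * f_s / N
f_5 = 5 * 28000 / 64 = 4375/2 Hz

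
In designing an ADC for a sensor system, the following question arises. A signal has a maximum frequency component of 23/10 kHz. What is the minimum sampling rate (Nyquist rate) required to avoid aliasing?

By the Nyquist-Shannon sampling theorem,
the minimum sampling rate (Nyquist rate) must be at least 2 * f_max.
Nyquist rate = 2 * 23/10 kHz = 23/5 kHz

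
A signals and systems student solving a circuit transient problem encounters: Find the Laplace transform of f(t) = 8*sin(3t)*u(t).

Standard pair: sin(wt)*u(t) <-> w/(s^2+w^2)
With w = 3: L{8*sin(3t)*u(t)} = 24/(s^2+9)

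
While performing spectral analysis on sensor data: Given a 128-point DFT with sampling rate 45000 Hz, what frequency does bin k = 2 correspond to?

The frequency of DFT bin k is: f_k = k * f_s / N
f_2 = 2 * 45000 / 128 = 5625/8 Hz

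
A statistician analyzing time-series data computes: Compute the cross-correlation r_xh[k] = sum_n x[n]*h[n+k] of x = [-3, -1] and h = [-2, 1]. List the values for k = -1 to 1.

Both sequences indexed from 0 and zero outside their support.
Lags with overlap: k = -1 to 1.
  r_xh[-1] = x[1]*h[0] = 2
  r_xh[0] = x[0]*h[0] + x[1]*h[1] = 5
  r_xh[1] = x[0]*h[1] = -3
r_xh = [2, 5, -3] (for k = -1, ..., 1)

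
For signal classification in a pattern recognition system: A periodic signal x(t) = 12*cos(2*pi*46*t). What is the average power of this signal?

Average power of A*cos(wt) is A^2/2.
P = 12^2 / 2 = 144/2 = 72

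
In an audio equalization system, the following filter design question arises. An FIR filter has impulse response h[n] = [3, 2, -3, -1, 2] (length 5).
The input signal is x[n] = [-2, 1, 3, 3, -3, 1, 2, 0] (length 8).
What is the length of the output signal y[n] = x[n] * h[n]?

For linear convolution, the output length is:
len(y) = len(x) + len(h) - 1 = 8 + 5 - 1 = 12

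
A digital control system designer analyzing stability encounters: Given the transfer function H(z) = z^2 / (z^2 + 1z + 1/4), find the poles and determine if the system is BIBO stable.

Poles are roots of the denominator: z^2 + 1z + 1/4 = 0.
Quadratic formula: z = [-(1) +/- sqrt((1)^2 - 4*(1/4))] / 2
Discriminant = 1 - 1 = 0; sqrt = 0.
z = (-1 +/- 0) / 2 = -1/2 (repeated root).
|p1| = 1/2, |p2| = 1/2.
For BIBO stability, all poles must lie inside the unit circle (|p| < 1).
System is STABLE since both |p| < 1.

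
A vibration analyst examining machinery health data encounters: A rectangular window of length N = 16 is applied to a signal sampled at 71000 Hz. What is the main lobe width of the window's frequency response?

For a rectangular window of length N,
the main lobe width in frequency is 2*f_s/N.
= 2*71000/16 = 8875 Hz
This determines the minimum frequency separation for resolving two sinusoids.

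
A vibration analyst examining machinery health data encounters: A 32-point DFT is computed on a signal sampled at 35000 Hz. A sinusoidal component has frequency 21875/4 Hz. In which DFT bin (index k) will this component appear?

DFT frequency resolution = f_s/N = 35000/32 = 4375/4 Hz
Bin index k = f_signal / resolution = 21875/4 / 4375/4 = 5
The signal frequency 21875/4 Hz falls in DFT bin k = 5.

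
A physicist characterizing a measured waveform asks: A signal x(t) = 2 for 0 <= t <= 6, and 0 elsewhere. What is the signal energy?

Energy = integral of |x(t)|^2 dt over the signal duration
= 2^2 * 6 = 4 * 6 = 24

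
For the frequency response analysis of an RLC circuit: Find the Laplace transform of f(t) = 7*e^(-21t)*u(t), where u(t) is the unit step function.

Standard Laplace transform pair:
e^(-at)*u(t) <-> 1/(s+a)
With a = 21: L{7*e^(-21t)*u(t)} = 7/(s+21), ROC: Re(s) > -21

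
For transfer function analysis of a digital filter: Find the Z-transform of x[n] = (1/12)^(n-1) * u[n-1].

Time-shifting property: if X(z) = Z{x[n]}, then Z{x[n-d]} = z^(-d) * X(z)
X(z) = z/(z - 1/12) for x[n] = (1/12)^n * u[n]
Z{x[n-1]} = z^(-1) * z/(z - 1/12) = 1/(z - 1/12)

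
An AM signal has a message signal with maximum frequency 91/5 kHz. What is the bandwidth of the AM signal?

In AM (double-sideband), the bandwidth is twice the message frequency.
BW = 2 * f_m = 2 * 91/5 kHz = 182/5 kHz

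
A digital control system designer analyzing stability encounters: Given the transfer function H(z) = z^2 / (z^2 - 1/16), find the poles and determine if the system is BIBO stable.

Poles are roots of the denominator: z^2 - 1/16 = 0.
Quadratic formula: z = [-(0) +/- sqrt((0)^2 - 4*(-1/16))] / 2
Discriminant = 0 + 1/4 = 1/4; sqrt = 1/2.
z = (0 +/- 1/2) / 2 => z = 1/4 or z = -1/4.
|p1| = 1/4, |p2| = 1/4.
For BIBO stability, all poles must lie inside the unit circle (|p| < 1).
System is STABLE since both |p| < 1.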